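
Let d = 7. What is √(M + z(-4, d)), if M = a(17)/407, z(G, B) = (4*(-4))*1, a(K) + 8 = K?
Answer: I*√2646721/407 ≈ 3.9972*I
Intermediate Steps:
a(K) = -8 + K
z(G, B) = -16 (z(G, B) = -16*1 = -16)
M = 9/407 (M = (-8 + 17)/407 = 9*(1/407) = 9/407 ≈ 0.022113)
√(M + z(-4, d)) = √(9/407 - 16) = √(-6503/407) = I*√2646721/407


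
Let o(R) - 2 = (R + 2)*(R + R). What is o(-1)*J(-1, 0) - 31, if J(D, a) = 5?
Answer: -31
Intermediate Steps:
o(R) = 2 + 2*R*(2 + R) (o(R) = 2 + (R + 2)*(R + R) = 2 + (2 + R)*(2*R) = 2 + 2*R*(2 + R))
o(-1)*J(-1, 0) - 31 = (2 + 2*(-1)² + 4*(-1))*5 - 31 = (2 + 2*1 - 4)*5 - 31 = (2 + 2 - 4)*5 - 31 = 0*5 - 31 = 0 - 31 = -31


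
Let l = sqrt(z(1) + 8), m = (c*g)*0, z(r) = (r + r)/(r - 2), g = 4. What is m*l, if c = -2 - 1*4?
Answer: 0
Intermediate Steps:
c = -6 (c = -2 - 4 = -6)
z(r) = 2*r/(-2 + r) (z(r) = (2*r)/(-2 + r) = 2*r/(-2 + r))
m = 0 (m = -6*4*0 = -24*0 = 0)
l = sqrt(6) (l = sqrt(2*1/(-2 + 1) + 8) = sqrt(2*1/(-1) + 8) = sqrt(2*1*(-1) + 8) = sqrt(-2 + 8) = sqrt(6) ≈ 2.4495)
m*l = 0*sqrt(6) = 0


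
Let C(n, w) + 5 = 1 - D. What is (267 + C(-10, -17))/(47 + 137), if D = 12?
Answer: 251/184 ≈ 1.3641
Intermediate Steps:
C(n, w) = -16 (C(n, w) = -5 + (1 - 1*12) = -5 + (1 - 12) = -5 - 11 = -16)
(267 + C(-10, -17))/(47 + 137) = (267 - 16)/(47 + 137) = 251/184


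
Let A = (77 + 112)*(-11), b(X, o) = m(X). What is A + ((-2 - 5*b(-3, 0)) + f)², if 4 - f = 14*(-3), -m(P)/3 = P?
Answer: -2078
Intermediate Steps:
m(P) = -3*P
f = 46 (f = 4 - 14*(-3) = 4 - 1*(-42) = 4 + 42 = 46)
b(X, o) = -3*X
A = -2079 (A = 189*(-11) = -2079)
A + ((-2 - 5*b(-3, 0)) + f)² = -2079 + ((-2 - (-15)*(-3)) + 46)² = -2079 + ((-2 - 5*9) + 46)² = -2079 + ((-2 - 45) + 46)² = -2079 + (-47 + 46)² = -2079 + (-1)² = -2079 + 1 = -2078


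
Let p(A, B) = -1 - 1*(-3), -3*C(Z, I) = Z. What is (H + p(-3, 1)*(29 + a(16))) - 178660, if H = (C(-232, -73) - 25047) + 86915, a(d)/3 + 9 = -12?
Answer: -350348/3 ≈ -1.1678e+5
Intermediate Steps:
C(Z, I) = -Z/3
a(d) = -63 (a(d) = -27 + 3*(-12) = -27 - 36 = -63)
p(A, B) = 2 (p(A, B) = -1 + 3 = 2)
H = 185836/3 (H = (-⅓*(-232) - 25047) + 86915 = (232/3 - 25047) + 86915 = -74909/3 + 86915 = 185836/3 ≈ 61945.)
(H + p(-3, 1)*(29 + a(16))) - 178660 = (185836/3 + 2*(29 - 63)) - 178660 = (185836/3 + 2*(-34)) - 178660 = (185836/3 - 68) - 178660 = 185632/3 - 178660 = -350348/3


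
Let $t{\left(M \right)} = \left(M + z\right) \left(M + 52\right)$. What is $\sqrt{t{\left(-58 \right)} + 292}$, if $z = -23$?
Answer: $\sqrt{778} \approx 27.893$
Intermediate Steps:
$t{\left(M \right)} = \left(-23 + M\right) \left(52 + M\right)$ ($t{\left(M \right)} = \left(M - 23\right) \left(M + 52\right) = \left(-23 + M\right) \left(52 + M\right)$)
$\sqrt{t{\left(-58 \right)} + 292} = \sqrt{\left(-1196 + \left(-58\right)^{2} + 29 \left(-58\right)\right) + 292} = \sqrt{\left(-1196 + 3364 - 1682\right) + 292} = \sqrt{486 + 292} = \sqrt{778}$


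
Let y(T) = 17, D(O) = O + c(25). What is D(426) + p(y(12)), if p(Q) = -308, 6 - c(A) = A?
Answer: 99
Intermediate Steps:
c(A) = 6 - A
D(O) = -19 + O (D(O) = O + (6 - 1*25) = O + (6 - 25) = O - 19 = -19 + O)
D(426) + p(y(12)) = (-19 + 426) - 308 = 407 - 308 = 99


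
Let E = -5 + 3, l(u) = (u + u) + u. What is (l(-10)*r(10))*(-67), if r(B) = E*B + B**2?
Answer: 160800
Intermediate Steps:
l(u) = 3*u (l(u) = 2*u + u = 3*u)
E = -2
r(B) = B**2 - 2*B (r(B) = -2*B + B**2 = B**2 - 2*B)
(l(-10)*r(10))*(-67) = ((3*(-10))*(10*(-2 + 10)))*(-67) = -300*8*(-67) = -30*80*(-67) = -2400*(-67) = 160800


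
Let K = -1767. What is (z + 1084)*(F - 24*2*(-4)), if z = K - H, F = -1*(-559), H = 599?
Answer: -962782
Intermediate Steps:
F = 559
z = -2366 (z = -1767 - 1*599 = -1767 - 599 = -2366)
(z + 1084)*(F - 24*2*(-4)) = (-2366 + 1084)*(559 - 24*2*(-4)) = -1282*(559 - 3*16*(-4)) = -1282*(559 - 48*(-4)) = -1282*(559 + 192) = -1282*751 = -962782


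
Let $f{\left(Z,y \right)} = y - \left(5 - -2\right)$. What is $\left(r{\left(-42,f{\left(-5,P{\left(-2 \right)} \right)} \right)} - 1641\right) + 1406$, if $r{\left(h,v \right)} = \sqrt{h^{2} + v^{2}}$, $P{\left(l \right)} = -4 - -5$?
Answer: $-235 + 30 \sqrt{2} \approx -192.57$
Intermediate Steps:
$P{\left(l \right)} = 1$ ($P{\left(l \right)} = -4 + 5 = 1$)
$f{\left(Z,y \right)} = -7 + y$ ($f{\left(Z,y \right)} = y - \left(5 + 2\right) = y - 7 = -7 + y$)
$\left(r{\left(-42,f{\left(-5,P{\left(-2 \right)} \right)} \right)} - 1641\right) + 1406 = \left(\sqrt{\left(-42\right)^{2} + \left(-7 + 1\right)^{2}} - 1641\right) + 1406 = \left(\sqrt{1764 + \left(-6\right)^{2}} - 1641\right) + 1406 = \left(\sqrt{1764 + 36} - 1641\right) + 1406 = \left(\sqrt{1800} - 1641\right) + 1406 = \left(30 \sqrt{2} - 1641\right) + 1406 = \left(-1641 + 30 \sqrt{2}\right) + 1406 = -235 + 30 \sqrt{2}$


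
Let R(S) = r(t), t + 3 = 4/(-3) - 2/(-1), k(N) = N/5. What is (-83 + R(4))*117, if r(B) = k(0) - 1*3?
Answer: -10062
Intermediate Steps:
k(N) = N/5 (k(N) = N*(⅕) = N/5)
t = -7/3 (t = -3 + (4/(-3) - 2/(-1)) = -3 + (4*(-⅓) - 2*(-1)) = -3 + (-4/3 + 2) = -3 + ⅔ = -7/3 ≈ -2.3333)
r(B) = -3 (r(B) = (⅕)*0 - 1*3 = 0 - 3 = -3)
R(S) = -3
(-83 + R(4))*117 = (-83 - 3)*117 = -86*117 = -10062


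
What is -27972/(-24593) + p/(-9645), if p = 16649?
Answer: -139658917/237199485 ≈ -0.58878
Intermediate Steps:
-27972/(-24593) + p/(-9645) = -27972/(-24593) + 16649/(-9645) = -27972*(-1/24593) + 16649*(-1/9645) = 27972/24593 - 16649/9645 = -139658917/237199485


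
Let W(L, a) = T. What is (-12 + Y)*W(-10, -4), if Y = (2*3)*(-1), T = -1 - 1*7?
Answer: 144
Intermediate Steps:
T = -8 (T = -1 - 7 = -8)
Y = -6 (Y = 6*(-1) = -6)
W(L, a) = -8
(-12 + Y)*W(-10, -4) = (-12 - 6)*(-8) = -18*(-8) = 144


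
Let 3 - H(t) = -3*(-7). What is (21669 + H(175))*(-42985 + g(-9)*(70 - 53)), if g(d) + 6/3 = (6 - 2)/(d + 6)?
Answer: -931895125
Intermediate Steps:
g(d) = -2 + 4/(6 + d) (g(d) = -2 + (6 - 2)/(d + 6) = -2 + 4/(6 + d))
H(t) = -18 (H(t) = 3 - (-3)*(-7) = 3 - 1*21 = 3 - 21 = -18)
(21669 + H(175))*(-42985 + g(-9)*(70 - 53)) = (21669 - 18)*(-42985 + (2*(-4 - 1*(-9))/(6 - 9))*(70 - 53)) = 21651*(-42985 + (2*(-4 + 9)/(-3))*17) = 21651*(-42985 + (2*(-⅓)*5)*17) = 21651*(-42985 - 10/3*17) = 21651*(-42985 - 170/3) = 21651*(-129125/3) = -931895125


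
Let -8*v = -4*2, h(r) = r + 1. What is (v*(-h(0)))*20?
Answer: -20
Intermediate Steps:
h(r) = 1 + r
v = 1 (v = -(-1)*2/2 = -1/8*(-8) = 1)
(v*(-h(0)))*20 = (1*(-(1 + 0)))*20 = (1*(-1*1))*20 = (1*(-1))*20 = -1*20 = -20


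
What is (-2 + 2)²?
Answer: 0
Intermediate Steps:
(-2 + 2)² = 0² = 0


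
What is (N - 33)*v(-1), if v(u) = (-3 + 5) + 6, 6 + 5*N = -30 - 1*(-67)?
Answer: -1072/5 ≈ -214.40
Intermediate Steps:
N = 31/5 (N = -6/5 + (-30 - 1*(-67))/5 = -6/5 + (-30 + 67)/5 = -6/5 + (1/5)*37 = -6/5 + 37/5 = 31/5 ≈ 6.2000)
v(u) = 8 (v(u) = 2 + 6 = 8)
(N - 33)*v(-1) = (31/5 - 33)*8 = -134/5*8 = -1072/5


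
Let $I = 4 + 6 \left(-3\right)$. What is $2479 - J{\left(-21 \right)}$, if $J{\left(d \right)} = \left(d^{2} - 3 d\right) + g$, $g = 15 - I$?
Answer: $1946$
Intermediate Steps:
$I = -14$ ($I = 4 - 18 = -14$)
$g = 29$ ($g = 15 - -14 = 15 + 14 = 29$)
$J{\left(d \right)} = 29 + d^{2} - 3 d$ ($J{\left(d \right)} = \left(d^{2} - 3 d\right) + 29 = 29 + d^{2} - 3 d$)
$2479 - J{\left(-21 \right)} = 2479 - \left(29 + \left(-21\right)^{2} - -63\right) = 2479 - \left(29 + 441 + 63\right) = 2479 - 533 = 1946$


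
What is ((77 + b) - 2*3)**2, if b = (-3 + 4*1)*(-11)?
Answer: 3600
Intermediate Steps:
b = -11 (b = (-3 + 4)*(-11) = 1*(-11) = -11)
((77 + b) - 2*3)**2 = ((77 - 11) - 2*3)**2 = (66 - 6)**2 = 60**2 = 3600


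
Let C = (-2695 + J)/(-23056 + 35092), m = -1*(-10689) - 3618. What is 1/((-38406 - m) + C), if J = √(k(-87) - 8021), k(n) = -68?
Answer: -3294035751606/149803601448600889 - 6018*I*√8089/149803601448600889 ≈ -2.1989e-5 - 3.6131e-12*I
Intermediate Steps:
m = 7071 (m = 10689 - 3618 = 7071)
J = I*√8089 (J = √(-68 - 8021) = √(-8089) = I*√8089 ≈ 89.939*I)
C = -2695/12036 + I*√8089/12036 (C = (-2695 + I*√8089)/(-23056 + 35092) = (-2695 + I*√8089)/12036 = (-2695 + I*√8089)*(1/12036) = -2695/12036 + I*√8089/12036 ≈ -0.22391 + 0.0074725*I)
1/((-38406 - m) + C) = 1/((-38406 - 1*7071) + (-2695/12036 + I*√8089/12036)) = 1/((-38406 - 7071) + (-2695/12036 + I*√8089/12036)) = 1/(-45477 + (-2695/12036 + I*√8089/12036)) = 1/(-547363867/12036 + I*√8089/12036)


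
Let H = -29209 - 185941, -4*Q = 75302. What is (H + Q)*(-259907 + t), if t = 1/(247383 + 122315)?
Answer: 44964053635973835/739396 ≈ 6.0812e+10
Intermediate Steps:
Q = -37651/2 (Q = -1/4*75302 = -37651/2 ≈ -18826.)
H = -215150
t = 1/369698 ≈ 2.7049e-6
(H + Q)*(-259907 + t) = (-215150 - 37651/2)*(-259907 + 1/369698) = -467951/2*(-96087098085/369698) = 44964053635973835/739396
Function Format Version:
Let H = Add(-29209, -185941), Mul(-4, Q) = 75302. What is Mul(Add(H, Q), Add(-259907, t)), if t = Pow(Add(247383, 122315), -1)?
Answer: Rational(44964053635973835, 739396) ≈ 6.0812e+10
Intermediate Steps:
Q = Rational(-37651, 2) (Q = Mul(Rational(-1, 4), 75302) = Rational(-37651, 2) ≈ -18826.)
H = -215150
t = Rational(1, 369698) (t = Pow(369698, -1) = Rational(1, 369698) ≈ 2.7049e-6)
Mul(Add(H, Q), Add(-259907, t)) = Mul(Add(-215150, Rational(-37651, 2)), Add(-259907, Rational(1, 369698))) = Mul(Rational(-467951, 2), Rational(-96087098085, 369698)) = Rational(44964053635973835, 739396)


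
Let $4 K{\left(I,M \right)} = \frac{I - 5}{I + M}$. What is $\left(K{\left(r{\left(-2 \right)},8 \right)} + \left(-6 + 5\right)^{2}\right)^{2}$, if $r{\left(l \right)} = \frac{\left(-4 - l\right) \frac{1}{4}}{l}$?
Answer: $\frac{12769}{17424} \approx 0.73284$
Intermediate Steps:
$r{\left(l \right)} = \frac{-1 - \frac{l}{4}}{l}$ ($r{\left(l \right)} = \frac{\left(-4 - l\right) \frac{1}{4}}{l} = \frac{-1 - \frac{l}{4}}{l}$)
$K{\left(I,M \right)} = \frac{-5 + I}{4 \left(I + M\right)}$ ($K{\left(I,M \right)} = \frac{\left(I - 5\right) \frac{1}{I + M}}{4} = \frac{\left(-5 + I\right) \frac{1}{I + M}}{4} = \frac{\frac{1}{I + M} \left(-5 + I\right)}{4} = \frac{-5 + I}{4 \left(I + M\right)}$)
$\left(K{\left(r{\left(-2 \right)},8 \right)} + \left(-6 + 5\right)^{2}\right)^{2} = \left(\frac{-5 + \frac{-4 - -2}{4 \left(-2\right)}}{4 \left(\frac{-4 - -2}{4 \left(-2\right)} + 8\right)} + \left(-6 + 5\right)^{2}\right)^{2} = \left(\frac{-5 + \frac{1}{4} \left(- \frac{1}{2}\right) \left(-4 + 2\right)}{4 \left(\frac{1}{4} \left(- \frac{1}{2}\right) \left(-4 + 2\right) + 8\right)} + \left(-1\right)^{2}\right)^{2} = \left(\frac{-5 + \frac{1}{4} \left(- \frac{1}{2}\right) \left(-2\right)}{4 \left(\frac{1}{4} \left(- \frac{1}{2}\right) \left(-2\right) + 8\right)} + 1\right)^{2} = \left(\frac{-5 + \frac{1}{4}}{4 \left(\frac{1}{4} + 8\right)} + 1\right)^{2} = \left(\frac{1}{4} \frac{1}{\frac{33}{4}} \left(- \frac{19}{4}\right) + 1\right)^{2} = \left(\frac{1}{4} \cdot \frac{4}{33} \left(- \frac{19}{4}\right) + 1\right)^{2} = \left(- \frac{19}{132} + 1\right)^{2} = \left(\frac{113}{132}\right)^{2} = \frac{12769}{17424}$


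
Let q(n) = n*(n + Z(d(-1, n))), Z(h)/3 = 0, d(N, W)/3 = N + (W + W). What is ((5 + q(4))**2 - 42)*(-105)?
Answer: -41895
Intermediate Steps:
d(N, W) = 3*N + 6*W (d(N, W) = 3*(N + (W + W)) = 3*(N + 2*W) = 3*N + 6*W)
Z(h) = 0 (Z(h) = 3*0 = 0)
q(n) = n**2 (q(n) = n*(n + 0) = n*n = n**2)
((5 + q(4))**2 - 42)*(-105) = ((5 + 4**2)**2 - 42)*(-105) = ((5 + 16)**2 - 42)*(-105) = (21**2 - 42)*(-105) = (441 - 42)*(-105) = 399*(-105) = -41895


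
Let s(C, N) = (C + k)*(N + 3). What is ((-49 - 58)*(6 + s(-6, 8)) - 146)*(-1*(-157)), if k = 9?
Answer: -678083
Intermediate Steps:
s(C, N) = (3 + N)*(9 + C) (s(C, N) = (C + 9)*(N + 3) = (9 + C)*(3 + N) = (3 + N)*(9 + C))
((-49 - 58)*(6 + s(-6, 8)) - 146)*(-1*(-157)) = ((-49 - 58)*(6 + (27 + 3*(-6) + 9*8 - 6*8)) - 146)*(-1*(-157)) = (-107*(6 + (27 - 18 + 72 - 48)) - 146)*157 = (-107*(6 + 33) - 146)*157 = (-107*39 - 146)*157 = (-4173 - 146)*157 = -4319*157 = -678083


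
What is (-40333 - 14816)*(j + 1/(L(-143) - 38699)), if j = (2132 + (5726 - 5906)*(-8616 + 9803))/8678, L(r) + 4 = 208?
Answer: 224533060583331/167029805 ≈ 1.3443e+6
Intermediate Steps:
L(r) = 204 (L(r) = -4 + 208 = 204)
j = -105764/4339 (j = (2132 - 180*1187)*(1/8678) = (2132 - 213660)*(1/8678) = -211528*1/8678 = -105764/4339 ≈ -24.375)
(-40333 - 14816)*(j + 1/(L(-143) - 38699)) = (-40333 - 14816)*(-105764/4339 + 1/(204 - 38699)) = -55149*(-105764/4339 + 1/(-38495)) = -55149*(-105764/4339 - 1/38495) = -55149*(-4071389519/167029805) = 224533060583331/167029805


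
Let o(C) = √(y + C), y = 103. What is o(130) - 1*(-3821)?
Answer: 3821 + √233 ≈ 3836.3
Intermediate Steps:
o(C) = √(103 + C)
o(130) - 1*(-3821) = √(103 + 130) - 1*(-3821) = √233 + 3821 = 3821 + √233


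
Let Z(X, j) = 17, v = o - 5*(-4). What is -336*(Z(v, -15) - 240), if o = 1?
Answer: 74928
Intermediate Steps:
v = 21 (v = 1 - 5*(-4) = 1 + 20 = 21)
-336*(Z(v, -15) - 240) = -336*(17 - 240) = -336*(-223) = 74928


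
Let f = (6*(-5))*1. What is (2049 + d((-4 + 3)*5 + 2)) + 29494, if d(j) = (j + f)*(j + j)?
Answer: 31741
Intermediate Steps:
f = -30 (f = -30*1 = -30)
d(j) = 2*j*(-30 + j) (d(j) = (j - 30)*(j + j) = (-30 + j)*(2*j) = 2*j*(-30 + j))
(2049 + d((-4 + 3)*5 + 2)) + 29494 = (2049 + 2*((-4 + 3)*5 + 2)*(-30 + ((-4 + 3)*5 + 2))) + 29494 = (2049 + 2*(-1*5 + 2)*(-30 + (-1*5 + 2))) + 29494 = (2049 + 2*(-5 + 2)*(-30 + (-5 + 2))) + 29494 = (2049 + 2*(-3)*(-30 - 3)) + 29494 = (2049 + 2*(-3)*(-33)) + 29494 = (2049 + 198) + 29494 = 2247 + 29494 = 31741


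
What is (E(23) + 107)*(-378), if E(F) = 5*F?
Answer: -83916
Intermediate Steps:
(E(23) + 107)*(-378) = (5*23 + 107)*(-378) = (115 + 107)*(-378) = 222*(-378) = -83916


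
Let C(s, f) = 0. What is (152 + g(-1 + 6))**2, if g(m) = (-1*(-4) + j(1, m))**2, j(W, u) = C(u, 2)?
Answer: 28224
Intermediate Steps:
j(W, u) = 0
g(m) = 16 (g(m) = (-1*(-4) + 0)**2 = (4 + 0)**2 = 4**2 = 16)
(152 + g(-1 + 6))**2 = (152 + 16)**2 = 168**2 = 28224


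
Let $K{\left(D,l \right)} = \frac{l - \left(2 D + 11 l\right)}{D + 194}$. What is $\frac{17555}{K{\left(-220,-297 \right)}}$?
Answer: $- \frac{45643}{341} \approx -133.85$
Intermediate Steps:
$K{\left(D,l \right)} = \frac{- 10 l - 2 D}{194 + D}$
$\frac{17555}{K{\left(-220,-297 \right)}} = \frac{17555}{2 \frac{1}{194 - 220} \left(\left(-1\right) \left(-220\right) - -1485\right)} = \frac{17555}{2 \frac{1}{-26} \left(220 + 1485\right)} = \frac{17555}{2 \left(- \frac{1}{26}\right) 1705} = \frac{17555}{- \frac{1705}{13}} = 17555 \left(- \frac{13}{1705}\right) = - \frac{45643}{341}$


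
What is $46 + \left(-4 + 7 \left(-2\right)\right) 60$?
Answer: $-1034$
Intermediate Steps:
$46 + \left(-4 + 7 \left(-2\right)\right) 60 = 46 + \left(-4 - 14\right) 60 = 46 - 1080 = -1034$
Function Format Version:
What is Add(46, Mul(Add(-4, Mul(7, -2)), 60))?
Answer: -1034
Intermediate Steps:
Add(46, Mul(Add(-4, Mul(7, -2)), 60)) = Add(46, Mul(Add(-4, -14), 60)) = Add(46, Mul(-18, 60)) = Add(46, -1080) = -1034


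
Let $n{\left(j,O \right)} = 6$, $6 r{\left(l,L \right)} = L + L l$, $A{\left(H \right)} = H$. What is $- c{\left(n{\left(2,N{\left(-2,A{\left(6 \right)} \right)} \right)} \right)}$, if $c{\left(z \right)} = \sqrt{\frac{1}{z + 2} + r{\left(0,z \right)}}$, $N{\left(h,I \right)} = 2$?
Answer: $- \frac{3 \sqrt{2}}{4} \approx -1.0607$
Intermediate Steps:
$r{\left(l,L \right)} = \frac{L}{6} + \frac{L l}{6}$ ($r{\left(l,L \right)} = \frac{L + L l}{6} = \frac{L}{6} + \frac{L l}{6}$)
$c{\left(z \right)} = \sqrt{\frac{1}{2 + z} + \frac{z}{6}}$ ($c{\left(z \right)} = \sqrt{\frac{1}{z + 2} + \frac{z \left(1 + 0\right)}{6}} = \sqrt{\frac{1}{2 + z} + \frac{1}{6} z 1} = \sqrt{\frac{1}{2 + z} + \frac{z}{6}}$)
$- c{\left(n{\left(2,N{\left(-2,A{\left(6 \right)} \right)} \right)} \right)} = - \frac{\sqrt{6} \sqrt{6 + \frac{6}{2 + 6}}}{6} = - \frac{\sqrt{6} \sqrt{6 + \frac{6}{8}}}{6} = - \frac{\sqrt{6} \sqrt{6 + 6 \cdot \frac{1}{8}}}{6} = - \frac{\sqrt{6} \sqrt{6 + \frac{3}{4}}}{6} = - \frac{\sqrt{6} \sqrt{\frac{27}{4}}}{6} = - \frac{\sqrt{6} \frac{3 \sqrt{3}}{2}}{6} = - \frac{3 \sqrt{2}}{4}$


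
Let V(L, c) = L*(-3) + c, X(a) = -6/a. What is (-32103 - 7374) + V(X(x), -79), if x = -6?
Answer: -39559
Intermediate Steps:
V(L, c) = c - 3*L (V(L, c) = -3*L + c = c - 3*L)
(-32103 - 7374) + V(X(x), -79) = (-32103 - 7374) + (-79 - (-18)/(-6)) = -39477 + (-79 - (-18)*(-1)/6) = -39477 + (-79 - 3*1) = -39477 + (-79 - 3) = -39477 - 82 = -39559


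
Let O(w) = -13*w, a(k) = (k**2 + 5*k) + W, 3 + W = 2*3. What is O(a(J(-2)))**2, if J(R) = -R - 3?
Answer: 169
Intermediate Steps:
J(R) = -3 - R
W = 3 (W = -3 + 2*3 = -3 + 6 = 3)
a(k) = 3 + k**2 + 5*k (a(k) = (k**2 + 5*k) + 3 = 3 + k**2 + 5*k)
O(a(J(-2)))**2 = (-13*(3 + (-3 - 1*(-2))**2 + 5*(-3 - 1*(-2))))**2 = (-13*(3 + (-3 + 2)**2 + 5*(-3 + 2)))**2 = (-13*(3 + (-1)**2 + 5*(-1)))**2 = (-13*(3 + 1 - 5))**2 = (-13*(-1))**2 = 13**2 = 169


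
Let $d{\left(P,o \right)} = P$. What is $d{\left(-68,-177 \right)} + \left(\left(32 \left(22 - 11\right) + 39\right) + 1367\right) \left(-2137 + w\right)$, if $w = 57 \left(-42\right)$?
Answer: $-7965566$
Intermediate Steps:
$w = -2394$
$d{\left(-68,-177 \right)} + \left(\left(32 \left(22 - 11\right) + 39\right) + 1367\right) \left(-2137 + w\right) = -68 + \left(\left(32 \left(22 - 11\right) + 39\right) + 1367\right) \left(-2137 - 2394\right) = -68 + \left(\left(32 \cdot 11 + 39\right) + 1367\right) \left(-4531\right) = -68 + \left(\left(352 + 39\right) + 1367\right) \left(-4531\right) = -68 + \left(391 + 1367\right) \left(-4531\right) = -68 + 1758 \left(-4531\right) = -68 - 7965498 = -7965566$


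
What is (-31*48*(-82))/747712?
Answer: 3813/23366 ≈ 0.16319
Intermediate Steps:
(-31*48*(-82))/747712 = -1488*(-82)*(1/747712) = 122016*(1/747712) = 3813/23366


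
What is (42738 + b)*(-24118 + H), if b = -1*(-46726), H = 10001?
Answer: -1262963288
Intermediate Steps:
b = 46726
(42738 + b)*(-24118 + H) = (42738 + 46726)*(-24118 + 10001) = 89464*(-14117) = -1262963288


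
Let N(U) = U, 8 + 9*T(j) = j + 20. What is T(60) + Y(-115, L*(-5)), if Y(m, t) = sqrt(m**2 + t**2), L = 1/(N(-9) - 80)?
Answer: 8 + 5*sqrt(4190210)/89 ≈ 123.00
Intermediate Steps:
T(j) = 4/3 + j/9 (T(j) = -8/9 + (j + 20)/9 = -8/9 + (20 + j)/9 = -8/9 + (20/9 + j/9) = 4/3 + j/9)
L = -1/89 (L = 1/(-9 - 80) = 1/(-89) = -1/89 ≈ -0.011236)
T(60) + Y(-115, L*(-5)) = (4/3 + (1/9)*60) + sqrt((-115)**2 + (-1/89*(-5))**2) = (4/3 + 20/3) + sqrt(13225 + (5/89)**2) = 8 + sqrt(13225 + 25/7921) = 8 + sqrt(104755250/7921) = 8 + 5*sqrt(4190210)/89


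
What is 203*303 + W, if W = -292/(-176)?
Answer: 2706469/44 ≈ 61511.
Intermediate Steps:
W = 73/44 (W = -292*(-1/176) = 73/44 ≈ 1.6591)
203*303 + W = 203*303 + 73/44 = 61509 + 73/44 = 2706469/44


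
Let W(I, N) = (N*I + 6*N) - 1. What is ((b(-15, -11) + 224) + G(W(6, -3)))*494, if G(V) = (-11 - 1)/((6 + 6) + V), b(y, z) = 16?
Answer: 2969928/25 ≈ 1.1880e+5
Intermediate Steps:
W(I, N) = -1 + 6*N + I*N (W(I, N) = (I*N + 6*N) - 1 = (6*N + I*N) - 1 = -1 + 6*N + I*N)
G(V) = -12/(12 + V)
((b(-15, -11) + 224) + G(W(6, -3)))*494 = ((16 + 224) - 12/(12 + (-1 + 6*(-3) + 6*(-3))))*494 = (240 - 12/(12 + (-1 - 18 - 18)))*494 = (240 - 12/(12 - 37))*494 = (240 - 12/(-25))*494 = (240 - 12*(-1/25))*494 = (240 + 12/25)*494 = (6012/25)*494 = 2969928/25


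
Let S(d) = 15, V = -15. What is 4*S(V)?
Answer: 60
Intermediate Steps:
4*S(V) = 4*15 = 60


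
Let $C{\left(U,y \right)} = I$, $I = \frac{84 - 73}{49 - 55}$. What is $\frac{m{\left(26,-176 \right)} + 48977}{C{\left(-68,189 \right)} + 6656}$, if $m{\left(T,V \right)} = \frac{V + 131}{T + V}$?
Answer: $\frac{1469319}{199625} \approx 7.3604$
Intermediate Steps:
$m{\left(T,V \right)} = \frac{131 + V}{T + V}$
$I = - \frac{11}{6}$ ($I = \frac{11}{-6} = 11 \left(- \frac{1}{6}\right) = - \frac{11}{6} \approx -1.8333$)
$C{\left(U,y \right)} = - \frac{11}{6}$
$\frac{m{\left(26,-176 \right)} + 48977}{C{\left(-68,189 \right)} + 6656} = \frac{\frac{131 - 176}{26 - 176} + 48977}{- \frac{11}{6} + 6656} = \frac{\frac{1}{-150} \left(-45\right) + 48977}{\frac{39925}{6}} = \left(\left(- \frac{1}{150}\right) \left(-45\right) + 48977\right) \frac{6}{39925} = \left(\frac{3}{10} + 48977\right) \frac{6}{39925} = \frac{489773}{10} \cdot \frac{6}{39925} = \frac{1469319}{199625}$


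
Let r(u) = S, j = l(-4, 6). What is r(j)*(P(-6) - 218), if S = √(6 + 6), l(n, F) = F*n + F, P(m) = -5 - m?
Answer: -434*√3 ≈ -751.71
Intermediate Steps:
l(n, F) = F + F*n
j = -18 (j = 6*(1 - 4) = 6*(-3) = -18)
S = 2*√3 (S = √12 = 2*√3 ≈ 3.4641)
r(u) = 2*√3
r(j)*(P(-6) - 218) = (2*√3)*((-5 - 1*(-6)) - 218) = (2*√3)*((-5 + 6) - 218) = (2*√3)*(1 - 218) = (2*√3)*(-217) = -434*√3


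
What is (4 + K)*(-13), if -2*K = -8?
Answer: -104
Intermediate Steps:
K = 4 (K = -1/2*(-8) = 4)
(4 + K)*(-13) = (4 + 4)*(-13) = 8*(-13) = -104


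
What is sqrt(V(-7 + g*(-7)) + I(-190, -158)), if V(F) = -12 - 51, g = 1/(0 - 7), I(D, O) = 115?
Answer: 2*sqrt(13) ≈ 7.2111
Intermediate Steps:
g = -1/7 (g = 1/(-7) = -1/7 ≈ -0.14286)
V(F) = -63
sqrt(V(-7 + g*(-7)) + I(-190, -158)) = sqrt(-63 + 115) = sqrt(52) = 2*sqrt(13)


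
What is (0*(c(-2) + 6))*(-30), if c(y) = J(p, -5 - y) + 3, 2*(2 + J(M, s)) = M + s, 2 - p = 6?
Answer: 0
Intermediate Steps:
p = -4 (p = 2 - 1*6 = 2 - 6 = -4)
J(M, s) = -2 + M/2 + s/2 (J(M, s) = -2 + (M + s)/2 = -2 + (M/2 + s/2) = -2 + M/2 + s/2)
c(y) = -7/2 - y/2 (c(y) = (-2 + (½)*(-4) + (-5 - y)/2) + 3 = (-2 - 2 + (-5/2 - y/2)) + 3 = (-13/2 - y/2) + 3 = -7/2 - y/2)
(0*(c(-2) + 6))*(-30) = (0*((-7/2 - ½*(-2)) + 6))*(-30) = (0*((-7/2 + 1) + 6))*(-30) = (0*(-5/2 + 6))*(-30) = (0*(7/2))*(-30) = 0*(-30) = 0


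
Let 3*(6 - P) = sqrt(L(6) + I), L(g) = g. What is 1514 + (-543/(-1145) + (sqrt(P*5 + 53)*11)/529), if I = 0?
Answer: 1734073/1145 + 11*sqrt(747 - 15*sqrt(6))/1587 ≈ 1514.7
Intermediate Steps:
P = 6 - sqrt(6)/3 (P = 6 - sqrt(6 + 0)/3 = 6 - sqrt(6)/3 ≈ 5.1835)
1514 + (-543/(-1145) + (sqrt(P*5 + 53)*11)/529) = 1514 + (-543/(-1145) + (sqrt((6 - sqrt(6)/3)*5 + 53)*11)/529) = 1514 + (-543*(-1/1145) + (sqrt((30 - 5*sqrt(6)/3) + 53)*11)*(1/529)) = 1514 + (543/1145 + (sqrt(83 - 5*sqrt(6)/3)*11)*(1/529)) = 1514 + (543/1145 + (11*sqrt(83 - 5*sqrt(6)/3))*(1/529)) = 1514 + (543/1145 + 11*sqrt(83 - 5*sqrt(6)/3)/529) = 1734073/1145 + 11*sqrt(83 - 5*sqrt(6)/3)/529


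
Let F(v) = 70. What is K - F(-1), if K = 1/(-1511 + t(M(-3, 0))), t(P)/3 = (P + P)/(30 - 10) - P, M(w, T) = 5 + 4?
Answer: -1074720/15353 ≈ -70.001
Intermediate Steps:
M(w, T) = 9
t(P) = -27*P/10 (t(P) = 3*((P + P)/(30 - 10) - P) = 3*((2*P)/20 - P) = 3*((2*P)*(1/20) - P) = 3*(P/10 - P) = 3*(-9*P/10) = -27*P/10)
K = -10/15353 (K = 1/(-1511 - 27/10*9) = 1/(-1511 - 243/10) = 1/(-15353/10) = -10/15353 ≈ -0.00065134)
K - F(-1) = -10/15353 - 1*70 = -10/15353 - 70 = -1074720/15353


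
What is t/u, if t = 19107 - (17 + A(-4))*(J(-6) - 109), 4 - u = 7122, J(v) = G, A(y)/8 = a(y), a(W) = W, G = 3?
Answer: -17517/7118 ≈ -2.4609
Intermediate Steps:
A(y) = 8*y
J(v) = 3
u = -7118 (u = 4 - 1*7122 = 4 - 7122 = -7118)
t = 17517 (t = 19107 - (17 + 8*(-4))*(3 - 109) = 19107 - (17 - 32)*(-106) = 19107 - (-15)*(-106) = 19107 - 1*1590 = 19107 - 1590 = 17517)
t/u = 17517/(-7118) = 17517*(-1/7118) = -17517/7118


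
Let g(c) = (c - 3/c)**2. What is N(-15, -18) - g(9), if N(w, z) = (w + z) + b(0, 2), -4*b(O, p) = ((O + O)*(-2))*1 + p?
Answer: -1955/18 ≈ -108.61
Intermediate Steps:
b(O, p) = O - p/4 (b(O, p) = -(((O + O)*(-2))*1 + p)/4 = -(((2*O)*(-2))*1 + p)/4 = -(-4*O*1 + p)/4 = -(-4*O + p)/4 = -(p - 4*O)/4 = O - p/4)
N(w, z) = -1/2 + w + z (N(w, z) = (w + z) + (0 - 1/4*2) = (w + z) + (0 - 1/2) = (w + z) - 1/2 = -1/2 + w + z)
N(-15, -18) - g(9) = (-1/2 - 15 - 18) - (-3 + 9**2)**2/9**2 = -67/2 - (-3 + 81)**2/81 = -67/2 - 78**2/81 = -67/2 - 6084/81 = -67/2 - 1*676/9 = -67/2 - 676/9 = -1955/18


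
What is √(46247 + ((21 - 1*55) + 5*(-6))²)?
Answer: √50343 ≈ 224.37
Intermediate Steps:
√(46247 + ((21 - 1*55) + 5*(-6))²) = √(46247 + ((21 - 55) - 30)²) = √(46247 + (-34 - 30)²) = √(46247 + (-64)²) = √(46247 + 4096) = √50343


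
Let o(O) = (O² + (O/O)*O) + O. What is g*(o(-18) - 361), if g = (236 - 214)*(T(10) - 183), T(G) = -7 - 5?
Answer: 313170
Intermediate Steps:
T(G) = -12
g = -4290 (g = (236 - 214)*(-12 - 183) = 22*(-195) = -4290)
o(O) = O² + 2*O (o(O) = (O² + 1*O) + O = (O² + O) + O = (O + O²) + O = O² + 2*O)
g*(o(-18) - 361) = -4290*(-18*(2 - 18) - 361) = -4290*(-18*(-16) - 361) = -4290*(288 - 361) = -4290*(-73) = 313170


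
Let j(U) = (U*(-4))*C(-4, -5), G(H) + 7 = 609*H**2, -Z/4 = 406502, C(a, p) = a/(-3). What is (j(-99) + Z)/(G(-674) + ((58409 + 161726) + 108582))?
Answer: -812740/138491397 ≈ -0.0058685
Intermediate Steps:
C(a, p) = -a/3 (C(a, p) = a*(-1/3) = -a/3)
Z = -1626008 (Z = -4*406502 = -1626008)
G(H) = -7 + 609*H**2
j(U) = -16*U/3 (j(U) = (U*(-4))*(-1/3*(-4)) = -4*U*(4/3) = -16*U/3)
(j(-99) + Z)/(G(-674) + ((58409 + 161726) + 108582)) = (-16/3*(-99) - 1626008)/((-7 + 609*(-674)**2) + ((58409 + 161726) + 108582)) = (528 - 1626008)/((-7 + 609*454276) + (220135 + 108582)) = -1625480/((-7 + 276654084) + 328717) = -1625480/(276654077 + 328717) = -1625480/276982794 = -1625480*1/276982794 = -812740/138491397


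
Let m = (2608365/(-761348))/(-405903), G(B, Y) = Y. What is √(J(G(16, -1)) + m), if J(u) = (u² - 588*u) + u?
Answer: √1559860556193296608068923/51505572874 ≈ 24.249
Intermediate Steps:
J(u) = u² - 587*u
m = 869455/103011145748 (m = (2608365*(-1/761348))*(-1/405903) = -2608365/761348*(-1/405903) = 869455/103011145748 ≈ 8.4404e-6)
√(J(G(16, -1)) + m) = √(-(-587 - 1) + 869455/103011145748) = √(-1*(-588) + 869455/103011145748) = √(588 + 869455/103011145748) = √(60570554569279/103011145748) = √1559860556193296608068923/51505572874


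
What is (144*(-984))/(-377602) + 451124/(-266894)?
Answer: -33131878106/25194927047 ≈ -1.3150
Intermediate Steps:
(144*(-984))/(-377602) + 451124/(-266894) = -141696*(-1/377602) + 451124*(-1/266894) = 70848/188801 - 225562/133447 = -33131878106/25194927047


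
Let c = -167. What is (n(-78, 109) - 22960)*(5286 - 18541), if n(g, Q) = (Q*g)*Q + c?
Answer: 12590195475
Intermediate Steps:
n(g, Q) = -167 + g*Q² (n(g, Q) = (Q*g)*Q - 167 = g*Q² - 167 = -167 + g*Q²)
(n(-78, 109) - 22960)*(5286 - 18541) = ((-167 - 78*109²) - 22960)*(5286 - 18541) = ((-167 - 78*11881) - 22960)*(-13255) = ((-167 - 926718) - 22960)*(-13255) = (-926885 - 22960)*(-13255) = -949845*(-13255) = 12590195475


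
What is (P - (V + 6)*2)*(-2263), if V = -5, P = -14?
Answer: 36208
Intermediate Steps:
(P - (V + 6)*2)*(-2263) = (-14 - (-5 + 6)*2)*(-2263) = (-14 - 2)*(-2263) = -16*(-2263) = 36208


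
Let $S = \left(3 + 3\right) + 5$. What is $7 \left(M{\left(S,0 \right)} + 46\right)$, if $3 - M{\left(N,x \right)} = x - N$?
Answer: $420$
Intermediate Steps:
$S = 11$ ($S = 6 + 5 = 11$)
$M{\left(N,x \right)} = 3 + N - x$ ($M{\left(N,x \right)} = 3 - \left(x - N\right) = 3 + \left(N - x\right) = 3 + N - x$)
$7 \left(M{\left(S,0 \right)} + 46\right) = 7 \left(\left(3 + 11 - 0\right) + 46\right) = 7 \left(\left(3 + 11 + 0\right) + 46\right) = 7 \left(14 + 46\right) = 7 \cdot 60 = 420$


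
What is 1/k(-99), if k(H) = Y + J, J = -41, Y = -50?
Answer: -1/91 ≈ -0.010989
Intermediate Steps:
k(H) = -91 (k(H) = -50 - 41 = -91)
1/k(-99) = 1/(-91) = -1/91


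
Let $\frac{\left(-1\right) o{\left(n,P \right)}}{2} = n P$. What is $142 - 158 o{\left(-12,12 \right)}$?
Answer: $-45362$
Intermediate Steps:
$o{\left(n,P \right)} = - 2 P n$ ($o{\left(n,P \right)} = - 2 n P = - 2 P n$)
$142 - 158 o{\left(-12,12 \right)} = 142 - 158 \left(\left(-2\right) 12 \left(-12\right)\right) = 142 - 45504 = -45362$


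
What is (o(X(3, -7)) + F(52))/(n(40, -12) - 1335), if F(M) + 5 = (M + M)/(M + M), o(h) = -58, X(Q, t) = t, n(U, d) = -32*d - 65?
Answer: 31/508 ≈ 0.061024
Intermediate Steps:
n(U, d) = -65 - 32*d
F(M) = -4 (F(M) = -5 + (M + M)/(M + M) = -5 + (2*M)/((2*M)) = -5 + (2*M)*(1/(2*M)) = -5 + 1 = -4)
(o(X(3, -7)) + F(52))/(n(40, -12) - 1335) = (-58 - 4)/((-65 - 32*(-12)) - 1335) = -62/((-65 + 384) - 1335) = -62/(319 - 1335) = -62/(-1016) = -62*(-1/1016) = 31/508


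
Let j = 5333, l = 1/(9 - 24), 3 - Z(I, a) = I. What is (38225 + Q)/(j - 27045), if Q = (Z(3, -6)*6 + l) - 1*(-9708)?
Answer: -359497/162840 ≈ -2.2077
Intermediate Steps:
Z(I, a) = 3 - I
l = -1/15 (l = 1/(-15) = -1/15 ≈ -0.066667)
Q = 145619/15 (Q = ((3 - 1*3)*6 - 1/15) - 1*(-9708) = ((3 - 3)*6 - 1/15) + 9708 = (0*6 - 1/15) + 9708 = (0 - 1/15) + 9708 = -1/15 + 9708 = 145619/15 ≈ 9707.9)
(38225 + Q)/(j - 27045) = (38225 + 145619/15)/(5333 - 27045) = (718994/15)/(-21712) = (718994/15)*(-1/21712) = -359497/162840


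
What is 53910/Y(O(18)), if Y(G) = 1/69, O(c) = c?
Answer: 3719790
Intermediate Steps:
Y(G) = 1/69
53910/Y(O(18)) = 53910/(1/69) = 53910*69 = 3719790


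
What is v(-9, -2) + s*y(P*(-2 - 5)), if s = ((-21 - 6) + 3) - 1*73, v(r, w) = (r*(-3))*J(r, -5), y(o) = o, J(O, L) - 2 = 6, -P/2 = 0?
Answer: 216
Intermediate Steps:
P = 0 (P = -2*0 = 0)
J(O, L) = 8 (J(O, L) = 2 + 6 = 8)
v(r, w) = -24*r (v(r, w) = (r*(-3))*8 = -3*r*8 = -24*r)
s = -97 (s = (-27 + 3) - 73 = -24 - 73 = -97)
v(-9, -2) + s*y(P*(-2 - 5)) = -24*(-9) - 0*(-2 - 5) = 216 - 0*(-7) = 216 - 97*0 = 216 + 0 = 216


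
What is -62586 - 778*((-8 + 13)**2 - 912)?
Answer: 627500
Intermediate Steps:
-62586 - 778*((-8 + 13)**2 - 912) = -62586 - 778*(5**2 - 912) = -62586 - 778*(25 - 912) = -62586 - 778*(-887) = -62586 - 1*(-690086) = -62586 + 690086 = 627500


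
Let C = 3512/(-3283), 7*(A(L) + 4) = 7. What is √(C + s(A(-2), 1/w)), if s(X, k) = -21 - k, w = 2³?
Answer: I*√78111682/1876 ≈ 4.7111*I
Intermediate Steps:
A(L) = -3 (A(L) = -4 + (⅐)*7 = -4 + 1 = -3)
w = 8
C = -3512/3283 (C = 3512*(-1/3283) = -3512/3283 ≈ -1.0698)
√(C + s(A(-2), 1/w)) = √(-3512/3283 + (-21 - 1/8)) = √(-3512/3283 + (-21 - 1*⅛)) = √(-3512/3283 + (-21 - ⅛)) = √(-3512/3283 - 169/8) = √(-582923/26264) = I*√78111682/1876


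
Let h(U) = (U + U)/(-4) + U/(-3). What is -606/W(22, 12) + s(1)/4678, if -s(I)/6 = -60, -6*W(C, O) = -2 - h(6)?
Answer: 2835048/2339 ≈ 1212.1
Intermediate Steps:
h(U) = -5*U/6 (h(U) = (2*U)*(-¼) + U*(-⅓) = -U/2 - U/3 = -5*U/6)
W(C, O) = -½ (W(C, O) = -(-2 - (-5)*6/6)/6 = -(-2 - 1*(-5))/6 = -(-2 + 5)/6 = -⅙*3 = -½)
s(I) = 360 (s(I) = -6*(-60) = 360)
-606/W(22, 12) + s(1)/4678 = -606/(-½) + 360/4678 = -606*(-2) + 360*(1/4678) = 1212 + 180/2339 = 2835048/2339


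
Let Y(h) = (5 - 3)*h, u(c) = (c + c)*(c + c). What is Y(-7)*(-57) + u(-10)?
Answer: 1198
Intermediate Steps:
u(c) = 4*c**2 (u(c) = (2*c)*(2*c) = 4*c**2)
Y(h) = 2*h
Y(-7)*(-57) + u(-10) = (2*(-7))*(-57) + 4*(-10)**2 = -14*(-57) + 4*100 = 798 + 400 = 1198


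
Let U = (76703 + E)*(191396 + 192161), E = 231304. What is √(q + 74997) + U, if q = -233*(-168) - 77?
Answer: 118138240899 + 4*√7129 ≈ 1.1814e+11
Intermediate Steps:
q = 39067 (q = 39144 - 77 = 39067)
U = 118138240899 (U = (76703 + 231304)*(191396 + 192161) = 308007*383557 = 118138240899)
√(q + 74997) + U = √(39067 + 74997) + 118138240899 = √114064 + 118138240899 = 4*√7129 + 118138240899 = 118138240899 + 4*√7129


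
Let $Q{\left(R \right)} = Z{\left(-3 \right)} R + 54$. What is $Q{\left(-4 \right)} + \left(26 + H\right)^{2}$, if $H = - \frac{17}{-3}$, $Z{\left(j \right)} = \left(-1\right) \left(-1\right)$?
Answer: $\frac{9475}{9} \approx 1052.8$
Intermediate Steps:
$Z{\left(j \right)} = 1$
$Q{\left(R \right)} = 54 + R$ ($Q{\left(R \right)} = 1 R + 54 = R + 54 = 54 + R$)
$H = \frac{17}{3}$ ($H = \left(-17\right) \left(- \frac{1}{3}\right) = \frac{17}{3} \approx 5.6667$)
$Q{\left(-4 \right)} + \left(26 + H\right)^{2} = \left(54 - 4\right) + \left(26 + \frac{17}{3}\right)^{2} = 50 + \left(\frac{95}{3}\right)^{2} = 50 + \frac{9025}{9} = \frac{9475}{9}$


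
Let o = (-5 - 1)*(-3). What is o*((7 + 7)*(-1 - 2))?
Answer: -756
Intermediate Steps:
o = 18 (o = -6*(-3) = 18)
o*((7 + 7)*(-1 - 2)) = 18*((7 + 7)*(-1 - 2)) = 18*(14*(-3)) = 18*(-42) = -756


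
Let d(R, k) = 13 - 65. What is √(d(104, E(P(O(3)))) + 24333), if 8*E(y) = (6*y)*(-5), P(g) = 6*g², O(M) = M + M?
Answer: √24281 ≈ 155.82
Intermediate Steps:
O(M) = 2*M
E(y) = -15*y/4 (E(y) = ((6*y)*(-5))/8 = (-30*y)/8 = -15*y/4)
d(R, k) = -52
√(d(104, E(P(O(3)))) + 24333) = √(-52 + 24333) = √24281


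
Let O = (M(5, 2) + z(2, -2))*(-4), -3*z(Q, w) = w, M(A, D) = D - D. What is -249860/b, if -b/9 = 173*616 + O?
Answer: 4805/18444 ≈ 0.26052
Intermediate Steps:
M(A, D) = 0
z(Q, w) = -w/3
O = -8/3 (O = (0 - ⅓*(-2))*(-4) = (0 + ⅔)*(-4) = (⅔)*(-4) = -8/3 ≈ -2.6667)
b = -959088 (b = -9*(173*616 - 8/3) = -9*(106568 - 8/3) = -9*319696/3 = -959088)
-249860/b = -249860/(-959088) = -249860*(-1/959088) = 4805/18444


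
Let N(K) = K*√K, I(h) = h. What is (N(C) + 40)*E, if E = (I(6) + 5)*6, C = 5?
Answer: 2640 + 330*√5 ≈ 3377.9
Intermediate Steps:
N(K) = K^(3/2)
E = 66 (E = (6 + 5)*6 = 11*6 = 66)
(N(C) + 40)*E = (5^(3/2) + 40)*66 = (5*√5 + 40)*66 = (40 + 5*√5)*66 = 2640 + 330*√5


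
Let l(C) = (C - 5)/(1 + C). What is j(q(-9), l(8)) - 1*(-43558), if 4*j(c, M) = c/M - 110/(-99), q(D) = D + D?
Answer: 391903/9 ≈ 43545.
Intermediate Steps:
q(D) = 2*D
l(C) = (-5 + C)/(1 + C)
j(c, M) = 5/18 + c/(4*M) (j(c, M) = (c/M - 110/(-99))/4 = (c/M - 110*(-1/99))/4 = (c/M + 10/9)/4 = (10/9 + c/M)/4 = 5/18 + c/(4*M))
j(q(-9), l(8)) - 1*(-43558) = (5/18 + (2*(-9))/(4*(((-5 + 8)/(1 + 8))))) - 1*(-43558) = (5/18 + (1/4)*(-18)/(3/9)) + 43558 = (5/18 + (1/4)*(-18)/((1/9)*3)) + 43558 = (5/18 + (1/4)*(-18)/(1/3)) + 43558 = (5/18 + (1/4)*(-18)*3) + 43558 = (5/18 - 27/2) + 43558 = -119/9 + 43558 = 391903/9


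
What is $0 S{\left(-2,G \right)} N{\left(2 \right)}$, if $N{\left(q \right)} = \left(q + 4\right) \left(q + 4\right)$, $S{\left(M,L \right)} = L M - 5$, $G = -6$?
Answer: $0$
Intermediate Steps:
$S{\left(M,L \right)} = -5 + L M$
$N{\left(q \right)} = \left(4 + q\right)^{2}$ ($N{\left(q \right)} = \left(4 + q\right) \left(4 + q\right) = \left(4 + q\right)^{2}$)
$0 S{\left(-2,G \right)} N{\left(2 \right)} = 0 \left(-5 - -12\right) \left(4 + 2\right)^{2} = 0 \left(-5 + 12\right) 6^{2} = 0 \cdot 7 \cdot 36 = 0 \cdot 36 = 0$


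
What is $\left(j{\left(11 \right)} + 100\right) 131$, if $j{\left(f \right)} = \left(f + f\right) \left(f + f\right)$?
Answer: $76504$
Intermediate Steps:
$j{\left(f \right)} = 4 f^{2}$ ($j{\left(f \right)} = 2 f 2 f = 4 f^{2}$)
$\left(j{\left(11 \right)} + 100\right) 131 = \left(4 \cdot 11^{2} + 100\right) 131 = \left(4 \cdot 121 + 100\right) 131 = \left(484 + 100\right) 131 = 584 \cdot 131 = 76504$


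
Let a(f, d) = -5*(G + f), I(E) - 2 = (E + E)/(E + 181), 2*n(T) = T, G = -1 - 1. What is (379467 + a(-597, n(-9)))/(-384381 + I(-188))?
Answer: -2677234/2690277 ≈ -0.99515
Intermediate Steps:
G = -2
n(T) = T/2
I(E) = 2 + 2*E/(181 + E) (I(E) = 2 + (E + E)/(E + 181) = 2 + (2*E)/(181 + E) = 2 + 2*E/(181 + E))
a(f, d) = 10 - 5*f (a(f, d) = -5*(-2 + f) = 10 - 5*f)
(379467 + a(-597, n(-9)))/(-384381 + I(-188)) = (379467 + (10 - 5*(-597)))/(-384381 + 2*(181 + 2*(-188))/(181 - 188)) = (379467 + (10 + 2985))/(-384381 + 2*(181 - 376)/(-7)) = (379467 + 2995)/(-384381 + 2*(-⅐)*(-195)) = 382462/(-384381 + 390/7) = 382462/(-2690277/7) = 382462*(-7/2690277) = -2677234/2690277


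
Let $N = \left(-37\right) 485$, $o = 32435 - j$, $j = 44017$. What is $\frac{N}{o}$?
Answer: $\frac{17945}{11582} \approx 1.5494$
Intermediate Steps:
$o = -11582$ ($o = 32435 - 44017 = -11582$)
$N = -17945$
$\frac{N}{o} = - \frac{17945}{-11582} = \left(-17945\right) \left(- \frac{1}{11582}\right) = \frac{17945}{11582}$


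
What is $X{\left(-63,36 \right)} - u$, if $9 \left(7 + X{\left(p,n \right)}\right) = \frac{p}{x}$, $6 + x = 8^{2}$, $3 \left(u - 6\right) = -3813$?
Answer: $\frac{72957}{58} \approx 1257.9$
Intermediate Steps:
$u = -1265$ ($u = 6 + \frac{1}{3} \left(-3813\right) = 6 - 1271 = -1265$)
$x = 58$ ($x = -6 + 8^{2} = -6 + 64 = 58$)
$X{\left(p,n \right)} = -7 + \frac{p}{522}$ ($X{\left(p,n \right)} = -7 + \frac{p \frac{1}{58}}{9} = -7 + \frac{\frac{1}{58} p}{9} = -7 + \frac{p}{522}$)
$X{\left(-63,36 \right)} - u = \left(-7 + \frac{1}{522} \left(-63\right)\right) - -1265 = \left(-7 - \frac{7}{58}\right) + 1265 = - \frac{413}{58} + 1265 = \frac{72957}{58}$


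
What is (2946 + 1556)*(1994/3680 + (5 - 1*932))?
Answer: -3837241433/920 ≈ -4.1709e+6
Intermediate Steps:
(2946 + 1556)*(1994/3680 + (5 - 1*932)) = 4502*(1994*(1/3680) + (5 - 932)) = 4502*(997/1840 - 927) = 4502*(-1704683/1840) = -3837241433/920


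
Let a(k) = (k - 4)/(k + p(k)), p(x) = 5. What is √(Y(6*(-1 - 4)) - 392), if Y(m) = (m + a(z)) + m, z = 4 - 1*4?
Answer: 2*I*√2830/5 ≈ 21.279*I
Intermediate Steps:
z = 0 (z = 4 - 4 = 0)
a(k) = (-4 + k)/(5 + k) (a(k) = (k - 4)/(k + 5) = (-4 + k)/(5 + k))
Y(m) = -⅘ + 2*m (Y(m) = (m + (-4 + 0)/(5 + 0)) + m = (m - 4/5) + m = (m + (⅕)*(-4)) + m = (m - ⅘) + m = (-⅘ + m) + m = -⅘ + 2*m)
√(Y(6*(-1 - 4)) - 392) = √((-⅘ + 2*(6*(-1 - 4))) - 392) = √((-⅘ + 2*(6*(-5))) - 392) = √((-⅘ + 2*(-30)) - 392) = √((-⅘ - 60) - 392) = √(-304/5 - 392) = √(-2264/5) = 2*I*√2830/5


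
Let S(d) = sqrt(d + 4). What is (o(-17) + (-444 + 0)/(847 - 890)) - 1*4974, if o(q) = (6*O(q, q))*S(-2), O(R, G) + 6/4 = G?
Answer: -213438/43 - 111*sqrt(2) ≈ -5120.7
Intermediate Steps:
O(R, G) = -3/2 + G
S(d) = sqrt(4 + d)
o(q) = sqrt(2)*(-9 + 6*q) (o(q) = (6*(-3/2 + q))*sqrt(4 - 2) = (-9 + 6*q)*sqrt(2) = sqrt(2)*(-9 + 6*q))
(o(-17) + (-444 + 0)/(847 - 890)) - 1*4974 = (sqrt(2)*(-9 + 6*(-17)) + (-444 + 0)/(847 - 890)) - 1*4974 = (sqrt(2)*(-9 - 102) - 444/(-43)) - 4974 = (sqrt(2)*(-111) - 444*(-1/43)) - 4974 = (-111*sqrt(2) + 444/43) - 4974 = (444/43 - 111*sqrt(2)) - 4974 = -213438/43 - 111*sqrt(2)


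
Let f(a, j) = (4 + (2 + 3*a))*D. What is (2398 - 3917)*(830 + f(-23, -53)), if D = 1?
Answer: -1165073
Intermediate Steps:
f(a, j) = 6 + 3*a (f(a, j) = (4 + (2 + 3*a))*1 = (6 + 3*a)*1 = 6 + 3*a)
(2398 - 3917)*(830 + f(-23, -53)) = (2398 - 3917)*(830 + (6 + 3*(-23))) = -1519*(830 + (6 - 69)) = -1519*(830 - 63) = -1519*767 = -1165073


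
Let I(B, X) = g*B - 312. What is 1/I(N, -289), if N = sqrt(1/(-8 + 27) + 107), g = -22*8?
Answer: 247/2548152 - 11*sqrt(4294)/1274076 ≈ -0.00046882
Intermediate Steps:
g = -176
N = 3*sqrt(4294)/19 (N = sqrt(1/19 + 107) = sqrt(2034/19) = 3*sqrt(4294)/19 ≈ 10.347)
I(B, X) = -312 - 176*B (I(B, X) = -176*B - 312 = -312 - 176*B)
1/I(N, -289) = 1/(-312 - 528*sqrt(4294)/19)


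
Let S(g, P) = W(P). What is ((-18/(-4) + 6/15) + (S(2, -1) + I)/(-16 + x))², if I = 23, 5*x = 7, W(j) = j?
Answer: 6135529/532900 ≈ 11.513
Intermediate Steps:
S(g, P) = P
x = 7/5 (x = (⅕)*7 = 7/5 ≈ 1.4000)
((-18/(-4) + 6/15) + (S(2, -1) + I)/(-16 + x))² = ((-18/(-4) + 6/15) + (-1 + 23)/(-16 + 7/5))² = ((-18*(-¼) + 6*(1/15)) + 22/(-73/5))² = ((9/2 + ⅖) + 22*(-5/73))² = (49/10 - 110/73)² = (2477/730)² = 6135529/532900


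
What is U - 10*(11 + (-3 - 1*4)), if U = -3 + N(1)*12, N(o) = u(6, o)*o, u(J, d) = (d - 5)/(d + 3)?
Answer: -55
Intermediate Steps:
u(J, d) = (-5 + d)/(3 + d)
N(o) = o*(-5 + o)/(3 + o) (N(o) = ((-5 + o)/(3 + o))*o = o*(-5 + o)/(3 + o))
U = -15 (U = -3 + (1*(-5 + 1)/(3 + 1))*12 = -3 + (1*(-4)/4)*12 = -3 + (1*(1/4)*(-4))*12 = -3 - 1*12 = -3 - 12 = -15)
U - 10*(11 + (-3 - 1*4)) = -15 - 10*(11 + (-3 - 1*4)) = -15 - 10*(11 + (-3 - 4)) = -15 - 10*(11 - 7) = -15 - 10*4 = -15 - 1*40 = -15 - 40 = -55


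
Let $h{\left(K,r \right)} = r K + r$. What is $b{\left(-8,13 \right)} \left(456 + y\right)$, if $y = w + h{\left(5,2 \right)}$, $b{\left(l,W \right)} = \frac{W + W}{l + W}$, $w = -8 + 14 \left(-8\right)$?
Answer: $\frac{9048}{5} \approx 1809.6$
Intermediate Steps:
$h{\left(K,r \right)} = r + K r$ ($h{\left(K,r \right)} = K r + r = r + K r$)
$w = -120$ ($w = -8 - 112 = -120$)
$b{\left(l,W \right)} = \frac{2 W}{W + l}$
$y = -108$ ($y = -120 + 2 \left(1 + 5\right) = -120 + 2 \cdot 6 = -120 + 12 = -108$)
$b{\left(-8,13 \right)} \left(456 + y\right) = 2 \cdot 13 \frac{1}{13 - 8} \left(456 - 108\right) = 2 \cdot 13 \cdot \frac{1}{5} \cdot 348 = \frac{26}{5} \cdot 348 = \frac{9048}{5}$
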